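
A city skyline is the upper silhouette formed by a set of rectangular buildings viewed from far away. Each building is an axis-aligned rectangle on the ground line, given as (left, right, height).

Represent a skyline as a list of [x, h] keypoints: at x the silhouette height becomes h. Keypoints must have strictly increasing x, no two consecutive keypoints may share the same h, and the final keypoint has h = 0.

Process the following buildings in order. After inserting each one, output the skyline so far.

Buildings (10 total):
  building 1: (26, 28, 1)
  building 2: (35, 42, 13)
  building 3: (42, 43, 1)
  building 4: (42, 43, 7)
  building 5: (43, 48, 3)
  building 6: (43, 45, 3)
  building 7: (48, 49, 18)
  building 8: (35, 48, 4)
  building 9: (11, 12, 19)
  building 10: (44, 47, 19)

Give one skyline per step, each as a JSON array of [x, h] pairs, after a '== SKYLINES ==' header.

== SKYLINES ==
[[26,1],[28,0]]
[[26,1],[28,0],[35,13],[42,0]]
[[26,1],[28,0],[35,13],[42,1],[43,0]]
[[26,1],[28,0],[35,13],[42,7],[43,0]]
[[26,1],[28,0],[35,13],[42,7],[43,3],[48,0]]
[[26,1],[28,0],[35,13],[42,7],[43,3],[48,0]]
[[26,1],[28,0],[35,13],[42,7],[43,3],[48,18],[49,0]]
[[26,1],[28,0],[35,13],[42,7],[43,4],[48,18],[49,0]]
[[11,19],[12,0],[26,1],[28,0],[35,13],[42,7],[43,4],[48,18],[49,0]]
[[11,19],[12,0],[26,1],[28,0],[35,13],[42,7],[43,4],[44,19],[47,4],[48,18],[49,0]]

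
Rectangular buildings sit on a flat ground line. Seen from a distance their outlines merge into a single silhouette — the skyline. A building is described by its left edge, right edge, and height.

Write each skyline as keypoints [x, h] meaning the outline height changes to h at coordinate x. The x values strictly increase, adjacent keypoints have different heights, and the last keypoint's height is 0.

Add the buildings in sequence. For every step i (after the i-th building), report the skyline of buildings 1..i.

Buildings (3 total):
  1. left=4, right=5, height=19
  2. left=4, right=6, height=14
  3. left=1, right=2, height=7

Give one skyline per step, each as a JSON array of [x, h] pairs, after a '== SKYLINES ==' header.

== SKYLINES ==
[[4,19],[5,0]]
[[4,19],[5,14],[6,0]]
[[1,7],[2,0],[4,19],[5,14],[6,0]]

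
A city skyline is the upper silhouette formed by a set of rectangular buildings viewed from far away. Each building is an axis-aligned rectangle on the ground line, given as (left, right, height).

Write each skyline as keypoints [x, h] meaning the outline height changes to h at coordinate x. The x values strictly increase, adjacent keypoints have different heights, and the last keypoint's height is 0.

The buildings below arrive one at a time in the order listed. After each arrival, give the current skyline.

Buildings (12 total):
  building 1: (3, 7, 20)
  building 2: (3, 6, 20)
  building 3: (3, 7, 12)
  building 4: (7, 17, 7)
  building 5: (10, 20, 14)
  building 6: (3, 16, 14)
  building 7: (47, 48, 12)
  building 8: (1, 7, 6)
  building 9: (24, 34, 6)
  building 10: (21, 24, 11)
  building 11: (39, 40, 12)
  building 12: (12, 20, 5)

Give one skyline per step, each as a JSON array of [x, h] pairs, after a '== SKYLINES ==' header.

== SKYLINES ==
[[3,20],[7,0]]
[[3,20],[7,0]]
[[3,20],[7,0]]
[[3,20],[7,7],[17,0]]
[[3,20],[7,7],[10,14],[20,0]]
[[3,20],[7,14],[20,0]]
[[3,20],[7,14],[20,0],[47,12],[48,0]]
[[1,6],[3,20],[7,14],[20,0],[47,12],[48,0]]
[[1,6],[3,20],[7,14],[20,0],[24,6],[34,0],[47,12],[48,0]]
[[1,6],[3,20],[7,14],[20,0],[21,11],[24,6],[34,0],[47,12],[48,0]]
[[1,6],[3,20],[7,14],[20,0],[21,11],[24,6],[34,0],[39,12],[40,0],[47,12],[48,0]]
[[1,6],[3,20],[7,14],[20,0],[21,11],[24,6],[34,0],[39,12],[40,0],[47,12],[48,0]]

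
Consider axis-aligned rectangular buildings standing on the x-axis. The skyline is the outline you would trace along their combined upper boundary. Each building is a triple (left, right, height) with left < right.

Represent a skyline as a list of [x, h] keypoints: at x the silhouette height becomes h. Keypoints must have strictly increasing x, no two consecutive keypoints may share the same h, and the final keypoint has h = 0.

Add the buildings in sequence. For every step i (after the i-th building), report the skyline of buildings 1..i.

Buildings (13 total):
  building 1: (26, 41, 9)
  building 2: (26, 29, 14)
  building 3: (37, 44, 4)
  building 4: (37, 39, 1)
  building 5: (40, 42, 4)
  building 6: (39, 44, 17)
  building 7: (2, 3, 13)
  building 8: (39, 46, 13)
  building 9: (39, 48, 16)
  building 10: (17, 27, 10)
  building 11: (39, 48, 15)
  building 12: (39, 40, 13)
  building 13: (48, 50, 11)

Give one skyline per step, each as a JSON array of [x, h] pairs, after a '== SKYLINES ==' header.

== SKYLINES ==
[[26,9],[41,0]]
[[26,14],[29,9],[41,0]]
[[26,14],[29,9],[41,4],[44,0]]
[[26,14],[29,9],[41,4],[44,0]]
[[26,14],[29,9],[41,4],[44,0]]
[[26,14],[29,9],[39,17],[44,0]]
[[2,13],[3,0],[26,14],[29,9],[39,17],[44,0]]
[[2,13],[3,0],[26,14],[29,9],[39,17],[44,13],[46,0]]
[[2,13],[3,0],[26,14],[29,9],[39,17],[44,16],[48,0]]
[[2,13],[3,0],[17,10],[26,14],[29,9],[39,17],[44,16],[48,0]]
[[2,13],[3,0],[17,10],[26,14],[29,9],[39,17],[44,16],[48,0]]
[[2,13],[3,0],[17,10],[26,14],[29,9],[39,17],[44,16],[48,0]]
[[2,13],[3,0],[17,10],[26,14],[29,9],[39,17],[44,16],[48,11],[50,0]]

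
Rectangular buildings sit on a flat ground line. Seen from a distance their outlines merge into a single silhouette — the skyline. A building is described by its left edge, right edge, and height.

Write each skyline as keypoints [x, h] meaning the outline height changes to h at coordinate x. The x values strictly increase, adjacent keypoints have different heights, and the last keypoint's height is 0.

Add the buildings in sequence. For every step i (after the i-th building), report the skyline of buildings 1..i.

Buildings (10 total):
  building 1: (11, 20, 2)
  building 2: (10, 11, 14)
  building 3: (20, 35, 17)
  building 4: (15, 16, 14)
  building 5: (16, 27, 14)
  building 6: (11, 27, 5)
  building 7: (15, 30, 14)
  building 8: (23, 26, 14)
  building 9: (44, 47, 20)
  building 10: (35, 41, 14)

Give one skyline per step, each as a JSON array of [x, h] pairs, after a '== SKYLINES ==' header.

== SKYLINES ==
[[11,2],[20,0]]
[[10,14],[11,2],[20,0]]
[[10,14],[11,2],[20,17],[35,0]]
[[10,14],[11,2],[15,14],[16,2],[20,17],[35,0]]
[[10,14],[11,2],[15,14],[20,17],[35,0]]
[[10,14],[11,5],[15,14],[20,17],[35,0]]
[[10,14],[11,5],[15,14],[20,17],[35,0]]
[[10,14],[11,5],[15,14],[20,17],[35,0]]
[[10,14],[11,5],[15,14],[20,17],[35,0],[44,20],[47,0]]
[[10,14],[11,5],[15,14],[20,17],[35,14],[41,0],[44,20],[47,0]]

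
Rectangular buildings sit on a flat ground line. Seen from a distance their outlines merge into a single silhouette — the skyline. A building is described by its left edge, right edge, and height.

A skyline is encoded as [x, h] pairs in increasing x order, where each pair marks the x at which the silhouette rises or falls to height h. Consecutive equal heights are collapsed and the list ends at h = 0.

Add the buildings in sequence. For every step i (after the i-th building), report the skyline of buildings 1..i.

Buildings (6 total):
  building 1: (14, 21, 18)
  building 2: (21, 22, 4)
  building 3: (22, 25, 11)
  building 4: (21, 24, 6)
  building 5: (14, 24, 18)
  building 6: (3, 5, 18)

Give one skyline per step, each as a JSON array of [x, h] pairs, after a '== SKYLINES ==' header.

== SKYLINES ==
[[14,18],[21,0]]
[[14,18],[21,4],[22,0]]
[[14,18],[21,4],[22,11],[25,0]]
[[14,18],[21,6],[22,11],[25,0]]
[[14,18],[24,11],[25,0]]
[[3,18],[5,0],[14,18],[24,11],[25,0]]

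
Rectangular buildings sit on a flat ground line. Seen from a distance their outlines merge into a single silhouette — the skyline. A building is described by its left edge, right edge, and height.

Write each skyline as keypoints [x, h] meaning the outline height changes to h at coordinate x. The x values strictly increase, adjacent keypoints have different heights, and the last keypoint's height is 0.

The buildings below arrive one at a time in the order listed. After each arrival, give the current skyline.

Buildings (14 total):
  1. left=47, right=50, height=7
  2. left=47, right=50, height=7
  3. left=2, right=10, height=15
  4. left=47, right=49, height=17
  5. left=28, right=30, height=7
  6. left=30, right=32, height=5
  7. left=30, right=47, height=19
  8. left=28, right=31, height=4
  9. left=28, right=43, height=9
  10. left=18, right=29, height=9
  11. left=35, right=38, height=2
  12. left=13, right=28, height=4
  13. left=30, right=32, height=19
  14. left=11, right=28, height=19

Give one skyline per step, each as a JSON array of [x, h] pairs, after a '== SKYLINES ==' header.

== SKYLINES ==
[[47,7],[50,0]]
[[47,7],[50,0]]
[[2,15],[10,0],[47,7],[50,0]]
[[2,15],[10,0],[47,17],[49,7],[50,0]]
[[2,15],[10,0],[28,7],[30,0],[47,17],[49,7],[50,0]]
[[2,15],[10,0],[28,7],[30,5],[32,0],[47,17],[49,7],[50,0]]
[[2,15],[10,0],[28,7],[30,19],[47,17],[49,7],[50,0]]
[[2,15],[10,0],[28,7],[30,19],[47,17],[49,7],[50,0]]
[[2,15],[10,0],[28,9],[30,19],[47,17],[49,7],[50,0]]
[[2,15],[10,0],[18,9],[30,19],[47,17],[49,7],[50,0]]
[[2,15],[10,0],[18,9],[30,19],[47,17],[49,7],[50,0]]
[[2,15],[10,0],[13,4],[18,9],[30,19],[47,17],[49,7],[50,0]]
[[2,15],[10,0],[13,4],[18,9],[30,19],[47,17],[49,7],[50,0]]
[[2,15],[10,0],[11,19],[28,9],[30,19],[47,17],[49,7],[50,0]]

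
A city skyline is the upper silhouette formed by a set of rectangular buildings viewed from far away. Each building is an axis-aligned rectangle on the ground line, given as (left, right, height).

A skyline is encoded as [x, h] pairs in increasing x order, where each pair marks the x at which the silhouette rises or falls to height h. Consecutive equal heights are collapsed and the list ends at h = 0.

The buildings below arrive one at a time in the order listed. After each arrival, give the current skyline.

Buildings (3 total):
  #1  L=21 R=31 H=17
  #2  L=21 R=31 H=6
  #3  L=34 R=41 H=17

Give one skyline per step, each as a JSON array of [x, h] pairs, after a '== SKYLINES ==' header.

== SKYLINES ==
[[21,17],[31,0]]
[[21,17],[31,0]]
[[21,17],[31,0],[34,17],[41,0]]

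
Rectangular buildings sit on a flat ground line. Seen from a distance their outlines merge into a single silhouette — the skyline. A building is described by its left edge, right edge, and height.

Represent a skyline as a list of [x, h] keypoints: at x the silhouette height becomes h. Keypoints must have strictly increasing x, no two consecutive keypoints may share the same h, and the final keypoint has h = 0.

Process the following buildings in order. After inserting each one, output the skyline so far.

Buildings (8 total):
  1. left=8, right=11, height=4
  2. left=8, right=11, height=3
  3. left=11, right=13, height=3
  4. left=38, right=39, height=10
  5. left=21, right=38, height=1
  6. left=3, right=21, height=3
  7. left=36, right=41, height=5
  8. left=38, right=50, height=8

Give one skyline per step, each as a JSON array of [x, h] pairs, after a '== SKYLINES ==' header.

== SKYLINES ==
[[8,4],[11,0]]
[[8,4],[11,0]]
[[8,4],[11,3],[13,0]]
[[8,4],[11,3],[13,0],[38,10],[39,0]]
[[8,4],[11,3],[13,0],[21,1],[38,10],[39,0]]
[[3,3],[8,4],[11,3],[21,1],[38,10],[39,0]]
[[3,3],[8,4],[11,3],[21,1],[36,5],[38,10],[39,5],[41,0]]
[[3,3],[8,4],[11,3],[21,1],[36,5],[38,10],[39,8],[50,0]]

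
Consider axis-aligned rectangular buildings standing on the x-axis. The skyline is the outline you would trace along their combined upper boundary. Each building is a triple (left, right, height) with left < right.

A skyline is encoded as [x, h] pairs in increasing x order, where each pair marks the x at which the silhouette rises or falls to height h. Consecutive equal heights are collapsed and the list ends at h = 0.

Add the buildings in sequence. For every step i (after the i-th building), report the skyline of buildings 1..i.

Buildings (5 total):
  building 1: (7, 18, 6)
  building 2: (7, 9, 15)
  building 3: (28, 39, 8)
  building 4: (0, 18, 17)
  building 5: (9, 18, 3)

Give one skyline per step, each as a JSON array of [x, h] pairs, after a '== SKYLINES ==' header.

== SKYLINES ==
[[7,6],[18,0]]
[[7,15],[9,6],[18,0]]
[[7,15],[9,6],[18,0],[28,8],[39,0]]
[[0,17],[18,0],[28,8],[39,0]]
[[0,17],[18,0],[28,8],[39,0]]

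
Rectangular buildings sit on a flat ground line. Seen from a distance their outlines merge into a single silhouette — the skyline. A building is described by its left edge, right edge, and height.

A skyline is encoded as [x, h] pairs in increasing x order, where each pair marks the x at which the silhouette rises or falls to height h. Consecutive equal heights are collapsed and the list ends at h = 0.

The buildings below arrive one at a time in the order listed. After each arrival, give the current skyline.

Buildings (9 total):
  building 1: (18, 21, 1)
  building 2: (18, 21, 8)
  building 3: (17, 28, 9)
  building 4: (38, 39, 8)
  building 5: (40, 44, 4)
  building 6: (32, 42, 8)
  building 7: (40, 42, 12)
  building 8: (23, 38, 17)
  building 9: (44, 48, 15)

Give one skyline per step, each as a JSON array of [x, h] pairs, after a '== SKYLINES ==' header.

== SKYLINES ==
[[18,1],[21,0]]
[[18,8],[21,0]]
[[17,9],[28,0]]
[[17,9],[28,0],[38,8],[39,0]]
[[17,9],[28,0],[38,8],[39,0],[40,4],[44,0]]
[[17,9],[28,0],[32,8],[42,4],[44,0]]
[[17,9],[28,0],[32,8],[40,12],[42,4],[44,0]]
[[17,9],[23,17],[38,8],[40,12],[42,4],[44,0]]
[[17,9],[23,17],[38,8],[40,12],[42,4],[44,15],[48,0]]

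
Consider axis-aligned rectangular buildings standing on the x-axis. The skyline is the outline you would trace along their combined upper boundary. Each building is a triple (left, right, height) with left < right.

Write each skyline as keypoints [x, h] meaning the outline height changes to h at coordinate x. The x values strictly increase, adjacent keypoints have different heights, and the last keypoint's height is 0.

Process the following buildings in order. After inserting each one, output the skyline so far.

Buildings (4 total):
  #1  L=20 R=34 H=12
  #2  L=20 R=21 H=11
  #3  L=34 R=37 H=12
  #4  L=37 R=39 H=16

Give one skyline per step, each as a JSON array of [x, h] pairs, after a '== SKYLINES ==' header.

== SKYLINES ==
[[20,12],[34,0]]
[[20,12],[34,0]]
[[20,12],[37,0]]
[[20,12],[37,16],[39,0]]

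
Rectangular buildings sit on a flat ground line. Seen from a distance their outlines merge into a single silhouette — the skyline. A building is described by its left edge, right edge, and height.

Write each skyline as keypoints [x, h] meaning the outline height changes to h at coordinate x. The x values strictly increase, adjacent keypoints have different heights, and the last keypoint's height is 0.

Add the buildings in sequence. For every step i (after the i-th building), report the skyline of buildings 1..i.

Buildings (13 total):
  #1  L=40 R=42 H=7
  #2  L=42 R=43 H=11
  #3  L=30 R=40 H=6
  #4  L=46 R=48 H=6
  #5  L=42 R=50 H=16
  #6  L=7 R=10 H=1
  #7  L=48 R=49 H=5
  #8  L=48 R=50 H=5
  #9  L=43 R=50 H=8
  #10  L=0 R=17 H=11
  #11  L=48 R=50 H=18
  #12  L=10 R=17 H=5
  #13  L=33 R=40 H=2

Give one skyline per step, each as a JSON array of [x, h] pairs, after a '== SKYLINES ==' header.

== SKYLINES ==
[[40,7],[42,0]]
[[40,7],[42,11],[43,0]]
[[30,6],[40,7],[42,11],[43,0]]
[[30,6],[40,7],[42,11],[43,0],[46,6],[48,0]]
[[30,6],[40,7],[42,16],[50,0]]
[[7,1],[10,0],[30,6],[40,7],[42,16],[50,0]]
[[7,1],[10,0],[30,6],[40,7],[42,16],[50,0]]
[[7,1],[10,0],[30,6],[40,7],[42,16],[50,0]]
[[7,1],[10,0],[30,6],[40,7],[42,16],[50,0]]
[[0,11],[17,0],[30,6],[40,7],[42,16],[50,0]]
[[0,11],[17,0],[30,6],[40,7],[42,16],[48,18],[50,0]]
[[0,11],[17,0],[30,6],[40,7],[42,16],[48,18],[50,0]]
[[0,11],[17,0],[30,6],[40,7],[42,16],[48,18],[50,0]]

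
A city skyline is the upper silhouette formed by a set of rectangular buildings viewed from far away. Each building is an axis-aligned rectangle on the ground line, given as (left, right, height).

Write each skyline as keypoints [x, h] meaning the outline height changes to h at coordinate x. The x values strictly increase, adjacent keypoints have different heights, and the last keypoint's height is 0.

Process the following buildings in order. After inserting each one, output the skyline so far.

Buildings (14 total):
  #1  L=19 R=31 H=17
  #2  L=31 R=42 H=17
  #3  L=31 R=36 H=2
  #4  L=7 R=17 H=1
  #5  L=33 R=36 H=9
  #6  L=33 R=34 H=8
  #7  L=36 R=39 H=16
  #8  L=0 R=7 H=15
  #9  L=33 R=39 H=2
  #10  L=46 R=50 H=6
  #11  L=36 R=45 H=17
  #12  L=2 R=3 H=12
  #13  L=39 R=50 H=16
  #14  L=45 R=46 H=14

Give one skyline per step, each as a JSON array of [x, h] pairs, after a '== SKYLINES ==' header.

== SKYLINES ==
[[19,17],[31,0]]
[[19,17],[42,0]]
[[19,17],[42,0]]
[[7,1],[17,0],[19,17],[42,0]]
[[7,1],[17,0],[19,17],[42,0]]
[[7,1],[17,0],[19,17],[42,0]]
[[7,1],[17,0],[19,17],[42,0]]
[[0,15],[7,1],[17,0],[19,17],[42,0]]
[[0,15],[7,1],[17,0],[19,17],[42,0]]
[[0,15],[7,1],[17,0],[19,17],[42,0],[46,6],[50,0]]
[[0,15],[7,1],[17,0],[19,17],[45,0],[46,6],[50,0]]
[[0,15],[7,1],[17,0],[19,17],[45,0],[46,6],[50,0]]
[[0,15],[7,1],[17,0],[19,17],[45,16],[50,0]]
[[0,15],[7,1],[17,0],[19,17],[45,16],[50,0]]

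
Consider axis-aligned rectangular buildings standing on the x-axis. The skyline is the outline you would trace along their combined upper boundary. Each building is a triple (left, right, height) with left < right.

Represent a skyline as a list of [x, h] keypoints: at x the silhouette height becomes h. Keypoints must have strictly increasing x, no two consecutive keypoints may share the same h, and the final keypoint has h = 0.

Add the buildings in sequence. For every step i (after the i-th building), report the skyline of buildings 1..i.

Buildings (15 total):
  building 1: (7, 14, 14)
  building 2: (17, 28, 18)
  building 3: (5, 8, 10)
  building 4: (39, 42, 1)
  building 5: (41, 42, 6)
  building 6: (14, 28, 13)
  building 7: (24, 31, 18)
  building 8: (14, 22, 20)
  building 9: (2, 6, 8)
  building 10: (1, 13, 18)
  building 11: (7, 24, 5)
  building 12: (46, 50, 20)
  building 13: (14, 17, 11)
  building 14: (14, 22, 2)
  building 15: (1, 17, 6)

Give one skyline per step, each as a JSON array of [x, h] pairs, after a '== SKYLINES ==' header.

== SKYLINES ==
[[7,14],[14,0]]
[[7,14],[14,0],[17,18],[28,0]]
[[5,10],[7,14],[14,0],[17,18],[28,0]]
[[5,10],[7,14],[14,0],[17,18],[28,0],[39,1],[42,0]]
[[5,10],[7,14],[14,0],[17,18],[28,0],[39,1],[41,6],[42,0]]
[[5,10],[7,14],[14,13],[17,18],[28,0],[39,1],[41,6],[42,0]]
[[5,10],[7,14],[14,13],[17,18],[31,0],[39,1],[41,6],[42,0]]
[[5,10],[7,14],[14,20],[22,18],[31,0],[39,1],[41,6],[42,0]]
[[2,8],[5,10],[7,14],[14,20],[22,18],[31,0],[39,1],[41,6],[42,0]]
[[1,18],[13,14],[14,20],[22,18],[31,0],[39,1],[41,6],[42,0]]
[[1,18],[13,14],[14,20],[22,18],[31,0],[39,1],[41,6],[42,0]]
[[1,18],[13,14],[14,20],[22,18],[31,0],[39,1],[41,6],[42,0],[46,20],[50,0]]
[[1,18],[13,14],[14,20],[22,18],[31,0],[39,1],[41,6],[42,0],[46,20],[50,0]]
[[1,18],[13,14],[14,20],[22,18],[31,0],[39,1],[41,6],[42,0],[46,20],[50,0]]
[[1,18],[13,14],[14,20],[22,18],[31,0],[39,1],[41,6],[42,0],[46,20],[50,0]]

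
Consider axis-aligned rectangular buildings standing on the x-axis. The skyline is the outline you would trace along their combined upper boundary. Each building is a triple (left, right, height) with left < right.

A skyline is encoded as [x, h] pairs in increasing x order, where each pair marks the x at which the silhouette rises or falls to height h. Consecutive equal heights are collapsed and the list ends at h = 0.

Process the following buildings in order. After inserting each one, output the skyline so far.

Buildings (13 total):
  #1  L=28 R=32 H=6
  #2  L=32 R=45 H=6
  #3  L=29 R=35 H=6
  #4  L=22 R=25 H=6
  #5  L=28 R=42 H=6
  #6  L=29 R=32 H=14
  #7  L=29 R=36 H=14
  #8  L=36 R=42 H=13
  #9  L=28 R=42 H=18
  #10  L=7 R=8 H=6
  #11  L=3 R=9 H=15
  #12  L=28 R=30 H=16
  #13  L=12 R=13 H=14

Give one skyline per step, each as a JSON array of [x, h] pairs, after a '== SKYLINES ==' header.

== SKYLINES ==
[[28,6],[32,0]]
[[28,6],[45,0]]
[[28,6],[45,0]]
[[22,6],[25,0],[28,6],[45,0]]
[[22,6],[25,0],[28,6],[45,0]]
[[22,6],[25,0],[28,6],[29,14],[32,6],[45,0]]
[[22,6],[25,0],[28,6],[29,14],[36,6],[45,0]]
[[22,6],[25,0],[28,6],[29,14],[36,13],[42,6],[45,0]]
[[22,6],[25,0],[28,18],[42,6],[45,0]]
[[7,6],[8,0],[22,6],[25,0],[28,18],[42,6],[45,0]]
[[3,15],[9,0],[22,6],[25,0],[28,18],[42,6],[45,0]]
[[3,15],[9,0],[22,6],[25,0],[28,18],[42,6],[45,0]]
[[3,15],[9,0],[12,14],[13,0],[22,6],[25,0],[28,18],[42,6],[45,0]]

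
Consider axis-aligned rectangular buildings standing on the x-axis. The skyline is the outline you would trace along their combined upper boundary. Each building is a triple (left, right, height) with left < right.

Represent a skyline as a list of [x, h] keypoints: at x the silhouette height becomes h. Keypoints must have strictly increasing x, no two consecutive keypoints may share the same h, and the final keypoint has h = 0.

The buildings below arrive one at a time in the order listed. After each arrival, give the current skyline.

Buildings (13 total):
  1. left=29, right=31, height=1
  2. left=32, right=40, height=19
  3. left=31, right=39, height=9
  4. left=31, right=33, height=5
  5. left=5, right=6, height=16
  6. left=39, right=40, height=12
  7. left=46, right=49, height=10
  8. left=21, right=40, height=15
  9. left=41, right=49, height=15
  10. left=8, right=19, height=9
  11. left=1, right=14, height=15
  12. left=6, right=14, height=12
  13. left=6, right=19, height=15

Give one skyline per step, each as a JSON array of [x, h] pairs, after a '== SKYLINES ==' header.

== SKYLINES ==
[[29,1],[31,0]]
[[29,1],[31,0],[32,19],[40,0]]
[[29,1],[31,9],[32,19],[40,0]]
[[29,1],[31,9],[32,19],[40,0]]
[[5,16],[6,0],[29,1],[31,9],[32,19],[40,0]]
[[5,16],[6,0],[29,1],[31,9],[32,19],[40,0]]
[[5,16],[6,0],[29,1],[31,9],[32,19],[40,0],[46,10],[49,0]]
[[5,16],[6,0],[21,15],[32,19],[40,0],[46,10],[49,0]]
[[5,16],[6,0],[21,15],[32,19],[40,0],[41,15],[49,0]]
[[5,16],[6,0],[8,9],[19,0],[21,15],[32,19],[40,0],[41,15],[49,0]]
[[1,15],[5,16],[6,15],[14,9],[19,0],[21,15],[32,19],[40,0],[41,15],[49,0]]
[[1,15],[5,16],[6,15],[14,9],[19,0],[21,15],[32,19],[40,0],[41,15],[49,0]]
[[1,15],[5,16],[6,15],[19,0],[21,15],[32,19],[40,0],[41,15],[49,0]]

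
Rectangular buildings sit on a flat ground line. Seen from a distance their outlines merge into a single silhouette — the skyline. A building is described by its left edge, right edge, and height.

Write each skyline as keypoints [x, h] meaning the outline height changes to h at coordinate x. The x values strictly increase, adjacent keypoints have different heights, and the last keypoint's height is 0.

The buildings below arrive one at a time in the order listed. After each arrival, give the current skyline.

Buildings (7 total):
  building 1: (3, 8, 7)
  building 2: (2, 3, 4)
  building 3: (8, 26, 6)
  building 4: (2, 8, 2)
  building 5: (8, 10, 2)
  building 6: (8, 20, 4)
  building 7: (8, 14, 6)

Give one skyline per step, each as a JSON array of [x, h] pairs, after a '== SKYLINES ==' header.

== SKYLINES ==
[[3,7],[8,0]]
[[2,4],[3,7],[8,0]]
[[2,4],[3,7],[8,6],[26,0]]
[[2,4],[3,7],[8,6],[26,0]]
[[2,4],[3,7],[8,6],[26,0]]
[[2,4],[3,7],[8,6],[26,0]]
[[2,4],[3,7],[8,6],[26,0]]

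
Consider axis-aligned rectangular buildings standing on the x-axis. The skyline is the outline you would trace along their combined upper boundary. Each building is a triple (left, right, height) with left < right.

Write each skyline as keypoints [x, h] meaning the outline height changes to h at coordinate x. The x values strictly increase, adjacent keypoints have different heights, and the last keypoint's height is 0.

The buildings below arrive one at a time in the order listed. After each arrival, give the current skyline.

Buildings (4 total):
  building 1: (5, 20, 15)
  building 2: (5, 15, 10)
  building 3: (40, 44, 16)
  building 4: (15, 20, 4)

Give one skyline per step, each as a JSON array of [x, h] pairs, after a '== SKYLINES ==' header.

== SKYLINES ==
[[5,15],[20,0]]
[[5,15],[20,0]]
[[5,15],[20,0],[40,16],[44,0]]
[[5,15],[20,0],[40,16],[44,0]]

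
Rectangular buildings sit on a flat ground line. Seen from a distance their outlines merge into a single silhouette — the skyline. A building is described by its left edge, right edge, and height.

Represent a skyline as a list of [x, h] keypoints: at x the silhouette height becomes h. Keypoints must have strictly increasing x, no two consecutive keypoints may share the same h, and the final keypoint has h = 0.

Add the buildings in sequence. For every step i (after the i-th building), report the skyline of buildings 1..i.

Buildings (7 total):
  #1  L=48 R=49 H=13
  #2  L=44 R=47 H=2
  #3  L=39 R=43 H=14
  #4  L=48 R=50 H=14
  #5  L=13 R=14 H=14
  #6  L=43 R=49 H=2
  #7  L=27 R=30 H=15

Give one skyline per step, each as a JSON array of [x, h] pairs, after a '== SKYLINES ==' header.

== SKYLINES ==
[[48,13],[49,0]]
[[44,2],[47,0],[48,13],[49,0]]
[[39,14],[43,0],[44,2],[47,0],[48,13],[49,0]]
[[39,14],[43,0],[44,2],[47,0],[48,14],[50,0]]
[[13,14],[14,0],[39,14],[43,0],[44,2],[47,0],[48,14],[50,0]]
[[13,14],[14,0],[39,14],[43,2],[48,14],[50,0]]
[[13,14],[14,0],[27,15],[30,0],[39,14],[43,2],[48,14],[50,0]]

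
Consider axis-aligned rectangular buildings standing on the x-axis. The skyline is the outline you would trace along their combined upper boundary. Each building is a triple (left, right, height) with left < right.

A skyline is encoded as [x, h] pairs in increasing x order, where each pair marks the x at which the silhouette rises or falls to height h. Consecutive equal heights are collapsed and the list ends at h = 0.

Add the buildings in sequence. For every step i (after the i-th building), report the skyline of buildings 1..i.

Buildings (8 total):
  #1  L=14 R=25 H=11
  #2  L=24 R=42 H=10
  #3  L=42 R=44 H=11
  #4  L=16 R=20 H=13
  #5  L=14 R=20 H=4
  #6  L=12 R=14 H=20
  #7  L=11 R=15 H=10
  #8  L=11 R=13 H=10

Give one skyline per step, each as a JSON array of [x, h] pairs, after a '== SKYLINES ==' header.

== SKYLINES ==
[[14,11],[25,0]]
[[14,11],[25,10],[42,0]]
[[14,11],[25,10],[42,11],[44,0]]
[[14,11],[16,13],[20,11],[25,10],[42,11],[44,0]]
[[14,11],[16,13],[20,11],[25,10],[42,11],[44,0]]
[[12,20],[14,11],[16,13],[20,11],[25,10],[42,11],[44,0]]
[[11,10],[12,20],[14,11],[16,13],[20,11],[25,10],[42,11],[44,0]]
[[11,10],[12,20],[14,11],[16,13],[20,11],[25,10],[42,11],[44,0]]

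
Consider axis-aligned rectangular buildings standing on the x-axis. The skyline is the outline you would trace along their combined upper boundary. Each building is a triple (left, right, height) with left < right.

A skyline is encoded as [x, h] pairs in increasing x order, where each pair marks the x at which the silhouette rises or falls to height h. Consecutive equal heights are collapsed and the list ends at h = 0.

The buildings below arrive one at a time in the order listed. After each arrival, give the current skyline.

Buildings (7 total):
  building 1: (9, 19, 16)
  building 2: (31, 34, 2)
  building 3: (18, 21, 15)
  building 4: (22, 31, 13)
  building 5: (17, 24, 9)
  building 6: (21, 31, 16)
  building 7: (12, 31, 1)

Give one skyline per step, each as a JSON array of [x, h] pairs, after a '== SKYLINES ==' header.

== SKYLINES ==
[[9,16],[19,0]]
[[9,16],[19,0],[31,2],[34,0]]
[[9,16],[19,15],[21,0],[31,2],[34,0]]
[[9,16],[19,15],[21,0],[22,13],[31,2],[34,0]]
[[9,16],[19,15],[21,9],[22,13],[31,2],[34,0]]
[[9,16],[19,15],[21,16],[31,2],[34,0]]
[[9,16],[19,15],[21,16],[31,2],[34,0]]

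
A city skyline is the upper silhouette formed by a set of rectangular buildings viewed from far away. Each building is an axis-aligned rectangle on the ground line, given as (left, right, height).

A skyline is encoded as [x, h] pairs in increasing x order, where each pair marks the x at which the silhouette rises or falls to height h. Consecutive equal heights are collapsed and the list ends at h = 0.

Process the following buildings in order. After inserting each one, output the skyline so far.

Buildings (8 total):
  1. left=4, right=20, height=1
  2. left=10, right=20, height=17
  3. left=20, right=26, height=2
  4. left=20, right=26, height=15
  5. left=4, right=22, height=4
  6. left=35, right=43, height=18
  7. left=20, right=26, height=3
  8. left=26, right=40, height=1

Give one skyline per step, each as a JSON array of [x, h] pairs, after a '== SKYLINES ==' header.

== SKYLINES ==
[[4,1],[20,0]]
[[4,1],[10,17],[20,0]]
[[4,1],[10,17],[20,2],[26,0]]
[[4,1],[10,17],[20,15],[26,0]]
[[4,4],[10,17],[20,15],[26,0]]
[[4,4],[10,17],[20,15],[26,0],[35,18],[43,0]]
[[4,4],[10,17],[20,15],[26,0],[35,18],[43,0]]
[[4,4],[10,17],[20,15],[26,1],[35,18],[43,0]]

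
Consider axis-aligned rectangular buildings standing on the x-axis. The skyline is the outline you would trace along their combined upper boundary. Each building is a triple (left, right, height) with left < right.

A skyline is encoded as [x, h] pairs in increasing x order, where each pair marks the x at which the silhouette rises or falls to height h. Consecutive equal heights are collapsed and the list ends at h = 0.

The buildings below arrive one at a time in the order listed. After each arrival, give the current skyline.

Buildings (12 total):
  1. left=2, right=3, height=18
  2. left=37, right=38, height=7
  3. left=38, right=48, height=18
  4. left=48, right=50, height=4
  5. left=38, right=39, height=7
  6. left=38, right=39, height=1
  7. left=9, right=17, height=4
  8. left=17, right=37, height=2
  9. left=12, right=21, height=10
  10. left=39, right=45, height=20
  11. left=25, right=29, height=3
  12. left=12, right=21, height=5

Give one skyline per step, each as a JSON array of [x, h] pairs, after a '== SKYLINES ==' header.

== SKYLINES ==
[[2,18],[3,0]]
[[2,18],[3,0],[37,7],[38,0]]
[[2,18],[3,0],[37,7],[38,18],[48,0]]
[[2,18],[3,0],[37,7],[38,18],[48,4],[50,0]]
[[2,18],[3,0],[37,7],[38,18],[48,4],[50,0]]
[[2,18],[3,0],[37,7],[38,18],[48,4],[50,0]]
[[2,18],[3,0],[9,4],[17,0],[37,7],[38,18],[48,4],[50,0]]
[[2,18],[3,0],[9,4],[17,2],[37,7],[38,18],[48,4],[50,0]]
[[2,18],[3,0],[9,4],[12,10],[21,2],[37,7],[38,18],[48,4],[50,0]]
[[2,18],[3,0],[9,4],[12,10],[21,2],[37,7],[38,18],[39,20],[45,18],[48,4],[50,0]]
[[2,18],[3,0],[9,4],[12,10],[21,2],[25,3],[29,2],[37,7],[38,18],[39,20],[45,18],[48,4],[50,0]]
[[2,18],[3,0],[9,4],[12,10],[21,2],[25,3],[29,2],[37,7],[38,18],[39,20],[45,18],[48,4],[50,0]]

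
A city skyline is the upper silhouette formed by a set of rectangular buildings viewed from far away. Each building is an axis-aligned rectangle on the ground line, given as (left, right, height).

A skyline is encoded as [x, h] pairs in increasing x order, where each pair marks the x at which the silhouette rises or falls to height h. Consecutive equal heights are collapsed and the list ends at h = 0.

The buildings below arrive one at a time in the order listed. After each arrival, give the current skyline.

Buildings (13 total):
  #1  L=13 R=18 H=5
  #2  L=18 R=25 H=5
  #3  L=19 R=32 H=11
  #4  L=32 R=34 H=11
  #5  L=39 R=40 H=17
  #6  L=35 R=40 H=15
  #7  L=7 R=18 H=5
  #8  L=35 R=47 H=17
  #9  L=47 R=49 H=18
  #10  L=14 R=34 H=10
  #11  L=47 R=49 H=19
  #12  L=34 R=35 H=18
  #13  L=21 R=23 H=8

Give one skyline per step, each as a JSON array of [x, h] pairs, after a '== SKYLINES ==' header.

== SKYLINES ==
[[13,5],[18,0]]
[[13,5],[25,0]]
[[13,5],[19,11],[32,0]]
[[13,5],[19,11],[34,0]]
[[13,5],[19,11],[34,0],[39,17],[40,0]]
[[13,5],[19,11],[34,0],[35,15],[39,17],[40,0]]
[[7,5],[19,11],[34,0],[35,15],[39,17],[40,0]]
[[7,5],[19,11],[34,0],[35,17],[47,0]]
[[7,5],[19,11],[34,0],[35,17],[47,18],[49,0]]
[[7,5],[14,10],[19,11],[34,0],[35,17],[47,18],[49,0]]
[[7,5],[14,10],[19,11],[34,0],[35,17],[47,19],[49,0]]
[[7,5],[14,10],[19,11],[34,18],[35,17],[47,19],[49,0]]
[[7,5],[14,10],[19,11],[34,18],[35,17],[47,19],[49,0]]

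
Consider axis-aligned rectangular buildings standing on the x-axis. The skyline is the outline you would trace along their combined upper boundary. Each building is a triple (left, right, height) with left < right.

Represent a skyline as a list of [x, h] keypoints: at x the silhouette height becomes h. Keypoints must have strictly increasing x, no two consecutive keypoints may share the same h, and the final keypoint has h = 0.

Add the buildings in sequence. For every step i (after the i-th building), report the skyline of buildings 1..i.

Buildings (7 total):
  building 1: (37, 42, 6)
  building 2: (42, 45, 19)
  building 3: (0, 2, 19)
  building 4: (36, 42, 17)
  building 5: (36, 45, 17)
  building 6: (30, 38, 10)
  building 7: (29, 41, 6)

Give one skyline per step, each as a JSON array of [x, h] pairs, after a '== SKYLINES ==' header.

== SKYLINES ==
[[37,6],[42,0]]
[[37,6],[42,19],[45,0]]
[[0,19],[2,0],[37,6],[42,19],[45,0]]
[[0,19],[2,0],[36,17],[42,19],[45,0]]
[[0,19],[2,0],[36,17],[42,19],[45,0]]
[[0,19],[2,0],[30,10],[36,17],[42,19],[45,0]]
[[0,19],[2,0],[29,6],[30,10],[36,17],[42,19],[45,0]]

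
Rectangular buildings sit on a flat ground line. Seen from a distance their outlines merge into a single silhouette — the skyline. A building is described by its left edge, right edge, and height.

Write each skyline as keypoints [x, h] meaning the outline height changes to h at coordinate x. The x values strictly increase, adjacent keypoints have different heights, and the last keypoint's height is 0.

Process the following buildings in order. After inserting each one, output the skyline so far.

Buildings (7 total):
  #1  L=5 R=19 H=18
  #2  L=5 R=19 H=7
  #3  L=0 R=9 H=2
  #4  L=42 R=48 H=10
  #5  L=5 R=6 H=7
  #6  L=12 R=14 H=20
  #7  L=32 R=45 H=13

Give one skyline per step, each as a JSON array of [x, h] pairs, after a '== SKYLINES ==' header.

== SKYLINES ==
[[5,18],[19,0]]
[[5,18],[19,0]]
[[0,2],[5,18],[19,0]]
[[0,2],[5,18],[19,0],[42,10],[48,0]]
[[0,2],[5,18],[19,0],[42,10],[48,0]]
[[0,2],[5,18],[12,20],[14,18],[19,0],[42,10],[48,0]]
[[0,2],[5,18],[12,20],[14,18],[19,0],[32,13],[45,10],[48,0]]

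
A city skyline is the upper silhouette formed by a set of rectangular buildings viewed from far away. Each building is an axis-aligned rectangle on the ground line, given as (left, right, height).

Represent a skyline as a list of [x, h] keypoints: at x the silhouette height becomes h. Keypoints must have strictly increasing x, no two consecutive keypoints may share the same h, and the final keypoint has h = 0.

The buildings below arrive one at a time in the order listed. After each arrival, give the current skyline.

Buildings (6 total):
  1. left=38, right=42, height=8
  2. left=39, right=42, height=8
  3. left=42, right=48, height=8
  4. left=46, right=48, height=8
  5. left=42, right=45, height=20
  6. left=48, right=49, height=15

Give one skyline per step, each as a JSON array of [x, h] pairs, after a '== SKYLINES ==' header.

== SKYLINES ==
[[38,8],[42,0]]
[[38,8],[42,0]]
[[38,8],[48,0]]
[[38,8],[48,0]]
[[38,8],[42,20],[45,8],[48,0]]
[[38,8],[42,20],[45,8],[48,15],[49,0]]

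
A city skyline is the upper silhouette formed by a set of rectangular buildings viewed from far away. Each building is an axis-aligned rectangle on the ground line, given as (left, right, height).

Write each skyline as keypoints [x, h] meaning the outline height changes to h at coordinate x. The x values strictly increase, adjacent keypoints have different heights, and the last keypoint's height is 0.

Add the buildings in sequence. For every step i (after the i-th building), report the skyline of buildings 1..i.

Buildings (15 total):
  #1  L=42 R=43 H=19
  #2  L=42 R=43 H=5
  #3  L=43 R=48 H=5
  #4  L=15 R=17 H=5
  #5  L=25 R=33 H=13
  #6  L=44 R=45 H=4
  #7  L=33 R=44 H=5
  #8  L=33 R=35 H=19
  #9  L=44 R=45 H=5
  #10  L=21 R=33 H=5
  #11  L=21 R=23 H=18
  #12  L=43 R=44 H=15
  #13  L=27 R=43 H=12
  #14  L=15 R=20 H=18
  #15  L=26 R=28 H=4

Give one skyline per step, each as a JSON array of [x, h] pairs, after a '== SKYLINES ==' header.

== SKYLINES ==
[[42,19],[43,0]]
[[42,19],[43,0]]
[[42,19],[43,5],[48,0]]
[[15,5],[17,0],[42,19],[43,5],[48,0]]
[[15,5],[17,0],[25,13],[33,0],[42,19],[43,5],[48,0]]
[[15,5],[17,0],[25,13],[33,0],[42,19],[43,5],[48,0]]
[[15,5],[17,0],[25,13],[33,5],[42,19],[43,5],[48,0]]
[[15,5],[17,0],[25,13],[33,19],[35,5],[42,19],[43,5],[48,0]]
[[15,5],[17,0],[25,13],[33,19],[35,5],[42,19],[43,5],[48,0]]
[[15,5],[17,0],[21,5],[25,13],[33,19],[35,5],[42,19],[43,5],[48,0]]
[[15,5],[17,0],[21,18],[23,5],[25,13],[33,19],[35,5],[42,19],[43,5],[48,0]]
[[15,5],[17,0],[21,18],[23,5],[25,13],[33,19],[35,5],[42,19],[43,15],[44,5],[48,0]]
[[15,5],[17,0],[21,18],[23,5],[25,13],[33,19],[35,12],[42,19],[43,15],[44,5],[48,0]]
[[15,18],[20,0],[21,18],[23,5],[25,13],[33,19],[35,12],[42,19],[43,15],[44,5],[48,0]]
[[15,18],[20,0],[21,18],[23,5],[25,13],[33,19],[35,12],[42,19],[43,15],[44,5],[48,0]]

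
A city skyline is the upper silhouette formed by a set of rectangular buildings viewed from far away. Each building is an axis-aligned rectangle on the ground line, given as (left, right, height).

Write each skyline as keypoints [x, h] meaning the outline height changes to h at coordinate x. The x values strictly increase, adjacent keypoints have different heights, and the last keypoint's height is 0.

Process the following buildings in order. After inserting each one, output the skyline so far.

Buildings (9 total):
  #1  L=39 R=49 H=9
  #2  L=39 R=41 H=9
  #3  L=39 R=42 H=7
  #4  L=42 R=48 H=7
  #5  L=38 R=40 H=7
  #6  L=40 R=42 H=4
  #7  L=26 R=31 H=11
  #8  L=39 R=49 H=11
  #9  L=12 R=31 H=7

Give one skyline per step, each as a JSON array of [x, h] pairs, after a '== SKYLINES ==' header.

== SKYLINES ==
[[39,9],[49,0]]
[[39,9],[49,0]]
[[39,9],[49,0]]
[[39,9],[49,0]]
[[38,7],[39,9],[49,0]]
[[38,7],[39,9],[49,0]]
[[26,11],[31,0],[38,7],[39,9],[49,0]]
[[26,11],[31,0],[38,7],[39,11],[49,0]]
[[12,7],[26,11],[31,0],[38,7],[39,11],[49,0]]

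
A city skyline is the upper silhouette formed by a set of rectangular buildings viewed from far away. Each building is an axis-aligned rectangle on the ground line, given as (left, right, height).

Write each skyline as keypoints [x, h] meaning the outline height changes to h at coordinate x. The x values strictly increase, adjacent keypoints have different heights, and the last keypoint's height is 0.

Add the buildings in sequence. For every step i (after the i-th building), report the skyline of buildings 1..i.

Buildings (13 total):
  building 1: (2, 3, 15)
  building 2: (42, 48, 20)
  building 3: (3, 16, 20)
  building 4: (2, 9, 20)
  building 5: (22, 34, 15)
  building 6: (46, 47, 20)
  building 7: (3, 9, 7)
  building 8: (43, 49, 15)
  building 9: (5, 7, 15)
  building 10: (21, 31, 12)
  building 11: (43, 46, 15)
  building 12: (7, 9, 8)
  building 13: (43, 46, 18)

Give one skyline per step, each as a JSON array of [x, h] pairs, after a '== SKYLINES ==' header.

== SKYLINES ==
[[2,15],[3,0]]
[[2,15],[3,0],[42,20],[48,0]]
[[2,15],[3,20],[16,0],[42,20],[48,0]]
[[2,20],[16,0],[42,20],[48,0]]
[[2,20],[16,0],[22,15],[34,0],[42,20],[48,0]]
[[2,20],[16,0],[22,15],[34,0],[42,20],[48,0]]
[[2,20],[16,0],[22,15],[34,0],[42,20],[48,0]]
[[2,20],[16,0],[22,15],[34,0],[42,20],[48,15],[49,0]]
[[2,20],[16,0],[22,15],[34,0],[42,20],[48,15],[49,0]]
[[2,20],[16,0],[21,12],[22,15],[34,0],[42,20],[48,15],[49,0]]
[[2,20],[16,0],[21,12],[22,15],[34,0],[42,20],[48,15],[49,0]]
[[2,20],[16,0],[21,12],[22,15],[34,0],[42,20],[48,15],[49,0]]
[[2,20],[16,0],[21,12],[22,15],[34,0],[42,20],[48,15],[49,0]]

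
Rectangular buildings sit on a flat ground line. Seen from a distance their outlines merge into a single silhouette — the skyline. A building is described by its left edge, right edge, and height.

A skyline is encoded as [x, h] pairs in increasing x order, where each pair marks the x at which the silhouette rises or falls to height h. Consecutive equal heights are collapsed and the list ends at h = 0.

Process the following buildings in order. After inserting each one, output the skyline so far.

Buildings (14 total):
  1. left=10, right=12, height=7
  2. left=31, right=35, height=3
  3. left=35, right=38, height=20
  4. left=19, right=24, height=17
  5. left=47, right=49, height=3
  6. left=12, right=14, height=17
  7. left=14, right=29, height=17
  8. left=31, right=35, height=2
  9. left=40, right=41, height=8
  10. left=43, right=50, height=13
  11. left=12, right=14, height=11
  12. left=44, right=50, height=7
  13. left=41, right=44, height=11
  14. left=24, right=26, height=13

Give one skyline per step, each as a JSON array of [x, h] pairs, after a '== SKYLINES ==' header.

== SKYLINES ==
[[10,7],[12,0]]
[[10,7],[12,0],[31,3],[35,0]]
[[10,7],[12,0],[31,3],[35,20],[38,0]]
[[10,7],[12,0],[19,17],[24,0],[31,3],[35,20],[38,0]]
[[10,7],[12,0],[19,17],[24,0],[31,3],[35,20],[38,0],[47,3],[49,0]]
[[10,7],[12,17],[14,0],[19,17],[24,0],[31,3],[35,20],[38,0],[47,3],[49,0]]
[[10,7],[12,17],[29,0],[31,3],[35,20],[38,0],[47,3],[49,0]]
[[10,7],[12,17],[29,0],[31,3],[35,20],[38,0],[47,3],[49,0]]
[[10,7],[12,17],[29,0],[31,3],[35,20],[38,0],[40,8],[41,0],[47,3],[49,0]]
[[10,7],[12,17],[29,0],[31,3],[35,20],[38,0],[40,8],[41,0],[43,13],[50,0]]
[[10,7],[12,17],[29,0],[31,3],[35,20],[38,0],[40,8],[41,0],[43,13],[50,0]]
[[10,7],[12,17],[29,0],[31,3],[35,20],[38,0],[40,8],[41,0],[43,13],[50,0]]
[[10,7],[12,17],[29,0],[31,3],[35,20],[38,0],[40,8],[41,11],[43,13],[50,0]]
[[10,7],[12,17],[29,0],[31,3],[35,20],[38,0],[40,8],[41,11],[43,13],[50,0]]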